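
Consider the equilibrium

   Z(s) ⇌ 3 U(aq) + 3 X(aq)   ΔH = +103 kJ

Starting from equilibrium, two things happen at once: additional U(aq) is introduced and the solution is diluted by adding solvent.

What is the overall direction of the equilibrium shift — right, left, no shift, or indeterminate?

Adding U (aq), a product, drives the reaction to the left.
Dilution lowers every aqueous concentration by the same factor. Δn_aq = 6 − 0 = +6, so the system shifts toward the side with more dissolved moles — to the right.
The individual effects push in opposite directions; without quantitative information the net direction cannot be determined.

cannot be determined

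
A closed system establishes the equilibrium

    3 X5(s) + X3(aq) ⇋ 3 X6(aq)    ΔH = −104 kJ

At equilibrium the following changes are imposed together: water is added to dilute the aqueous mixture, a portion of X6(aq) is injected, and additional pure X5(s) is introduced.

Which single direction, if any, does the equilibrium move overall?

cannot be determined

Dilution lowers every aqueous concentration by the same factor. Δn_aq = 3 − 1 = +2, so the system shifts toward the side with more dissolved moles — to the right.
Adding X6 (aq), a product, drives the reaction to the left.
X5 is a pure solid; its activity is 1 regardless of amount, so Q is unaffected — no shift from this change.
The individual effects push in opposite directions; without quantitative information the net direction cannot be determined.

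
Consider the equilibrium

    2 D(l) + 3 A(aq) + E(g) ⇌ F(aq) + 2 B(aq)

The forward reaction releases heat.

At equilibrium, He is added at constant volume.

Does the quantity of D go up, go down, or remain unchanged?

unchanged

At constant volume, adding an inert gas leaves every reacting species' partial pressure unchanged, so Q is unchanged — no shift from this change.
No net shift occurs, so the amount of D is unchanged.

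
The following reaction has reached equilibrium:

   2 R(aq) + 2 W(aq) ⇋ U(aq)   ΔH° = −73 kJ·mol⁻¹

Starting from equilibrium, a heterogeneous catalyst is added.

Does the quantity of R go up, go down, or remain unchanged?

A catalyst speeds both forward and reverse rates equally; it changes neither Q nor K — no shift from this change.
No net shift occurs, so the amount of R is unchanged.

unchanged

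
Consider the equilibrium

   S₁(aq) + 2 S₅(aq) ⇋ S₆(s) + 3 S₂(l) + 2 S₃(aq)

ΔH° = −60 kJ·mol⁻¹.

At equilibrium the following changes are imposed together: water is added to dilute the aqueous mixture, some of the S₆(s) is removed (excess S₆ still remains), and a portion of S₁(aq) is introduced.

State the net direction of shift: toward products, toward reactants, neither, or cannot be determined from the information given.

cannot be determined

Dilution lowers every aqueous concentration by the same factor. Δn_aq = 2 − 3 = -1, so the system shifts toward the side with more dissolved moles — to the left.
S₆ is a pure solid; its activity is 1 regardless of amount, so Q is unaffected — no shift from this change.
Adding S₁ (aq), a reactant, drives the reaction to the right.
The individual effects push in opposite directions; without quantitative information the net direction cannot be determined.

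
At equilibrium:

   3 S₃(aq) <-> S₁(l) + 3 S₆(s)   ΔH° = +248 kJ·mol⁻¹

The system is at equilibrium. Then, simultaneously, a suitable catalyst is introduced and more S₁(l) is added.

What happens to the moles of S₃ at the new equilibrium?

unchanged

A catalyst speeds both forward and reverse rates equally; it changes neither Q nor K — no shift from this change.
S₁ is a pure liquid; its activity is 1 regardless of amount, so Q is unaffected — no shift from this change.
No net shift occurs, so the amount of S₃ is unchanged.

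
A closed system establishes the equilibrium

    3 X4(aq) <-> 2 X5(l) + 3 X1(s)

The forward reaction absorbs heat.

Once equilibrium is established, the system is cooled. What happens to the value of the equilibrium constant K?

decreases

K depends on temperature via the van 't Hoff relation. The forward reaction is endothermic, so lowering T decreases K.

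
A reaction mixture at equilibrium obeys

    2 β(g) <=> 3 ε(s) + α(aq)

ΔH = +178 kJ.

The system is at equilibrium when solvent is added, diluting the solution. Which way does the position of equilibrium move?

Dilution lowers every aqueous concentration by the same factor. Δn_aq = 1 − 0 = +1, so the system shifts toward the side with more dissolved moles — to the right.

right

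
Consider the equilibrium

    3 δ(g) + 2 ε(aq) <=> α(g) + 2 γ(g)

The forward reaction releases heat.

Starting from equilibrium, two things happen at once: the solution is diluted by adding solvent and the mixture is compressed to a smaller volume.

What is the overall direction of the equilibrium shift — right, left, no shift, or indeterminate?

left

Dilution lowers every aqueous concentration by the same factor. Δn_aq = 0 − 2 = -2, so the system shifts toward the side with more dissolved moles — to the left.
Gas moles: reactants 3, products 3. Δn_gas = 0, so a volume change leaves Q equal to K — no shift from this change.
Only the nonzero effect(s) matter; the net shift is to the left.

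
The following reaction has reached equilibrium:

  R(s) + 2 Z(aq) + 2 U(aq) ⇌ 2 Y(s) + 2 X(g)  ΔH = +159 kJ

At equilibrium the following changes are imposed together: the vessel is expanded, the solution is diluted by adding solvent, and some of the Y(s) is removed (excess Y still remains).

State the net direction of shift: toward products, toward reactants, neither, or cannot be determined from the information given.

Gas moles: reactants 0, products 2 (Δn_gas = +2). Expansion shifts the system toward the side with more moles of gas — to the right.
Dilution lowers every aqueous concentration by the same factor. Δn_aq = 0 − 4 = -4, so the system shifts toward the side with more dissolved moles — to the left.
Y is a pure solid; its activity is 1 regardless of amount, so Q is unaffected — no shift from this change.
The individual effects push in opposite directions; without quantitative information the net direction cannot be determined.

cannot be determined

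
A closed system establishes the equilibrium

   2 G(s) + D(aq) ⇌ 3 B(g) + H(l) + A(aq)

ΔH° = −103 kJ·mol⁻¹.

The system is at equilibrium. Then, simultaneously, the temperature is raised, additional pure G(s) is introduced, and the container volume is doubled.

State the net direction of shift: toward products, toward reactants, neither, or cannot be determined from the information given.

cannot be determined

The forward reaction is exothermic. Raising T favours the endothermic direction — shift to the left.
G is a pure solid; its activity is 1 regardless of amount, so Q is unaffected — no shift from this change.
Gas moles: reactants 0, products 3 (Δn_gas = +3). Expansion shifts the system toward the side with more moles of gas — to the right.
The individual effects push in opposite directions; without quantitative information the net direction cannot be determined.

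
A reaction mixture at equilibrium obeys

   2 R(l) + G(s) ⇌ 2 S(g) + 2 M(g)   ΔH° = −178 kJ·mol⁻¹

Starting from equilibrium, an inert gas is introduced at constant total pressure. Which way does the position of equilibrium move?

Adding inert gas at constant total pressure expands the volume and lowers every reacting partial pressure. With Δn_gas = 4 − 0 = +4, Q moves away from K toward the side with fewer gas moles, so the system shifts toward the side with more gas moles — to the right.

right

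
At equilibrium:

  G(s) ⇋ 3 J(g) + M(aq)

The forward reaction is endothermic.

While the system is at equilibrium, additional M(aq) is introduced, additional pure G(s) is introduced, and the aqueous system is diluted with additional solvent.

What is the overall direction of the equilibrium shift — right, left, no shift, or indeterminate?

Adding M (aq), a product, drives the reaction to the left.
G is a pure solid; its activity is 1 regardless of amount, so Q is unaffected — no shift from this change.
Dilution lowers every aqueous concentration by the same factor. Δn_aq = 1 − 0 = +1, so the system shifts toward the side with more dissolved moles — to the right.
The individual effects push in opposite directions; without quantitative information the net direction cannot be determined.

cannot be determined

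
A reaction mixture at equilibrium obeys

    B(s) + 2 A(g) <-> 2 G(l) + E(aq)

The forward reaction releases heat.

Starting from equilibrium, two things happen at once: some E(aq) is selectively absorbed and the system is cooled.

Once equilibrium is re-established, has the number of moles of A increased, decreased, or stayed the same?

decreases

Removing E (aq), a product, drives the reaction to the right.
The forward reaction is exothermic. Lowering T favours the exothermic direction — shift to the right.
The net shift is to the right. A is a reactant, so its amount decreases.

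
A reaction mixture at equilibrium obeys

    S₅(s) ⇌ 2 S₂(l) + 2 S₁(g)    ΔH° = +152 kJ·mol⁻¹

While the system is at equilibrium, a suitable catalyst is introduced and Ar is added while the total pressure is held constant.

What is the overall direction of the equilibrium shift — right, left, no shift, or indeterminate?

right

A catalyst speeds both forward and reverse rates equally; it changes neither Q nor K — no shift from this change.
Adding inert gas at constant total pressure expands the volume and lowers every reacting partial pressure. With Δn_gas = 2 − 0 = +2, Q moves away from K toward the side with fewer gas moles, so the system shifts toward the side with more gas moles — to the right.
Only the nonzero effect(s) matter; the net shift is to the right.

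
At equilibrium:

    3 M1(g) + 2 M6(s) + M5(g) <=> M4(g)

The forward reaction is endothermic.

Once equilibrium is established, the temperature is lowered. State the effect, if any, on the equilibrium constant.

decreases

K depends on temperature via the van 't Hoff relation. The forward reaction is endothermic, so lowering T decreases K.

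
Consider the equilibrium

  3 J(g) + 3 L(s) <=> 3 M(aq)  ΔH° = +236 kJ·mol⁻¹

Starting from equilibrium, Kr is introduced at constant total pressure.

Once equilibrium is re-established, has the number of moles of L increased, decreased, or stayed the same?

Adding inert gas at constant total pressure expands the volume and lowers every reacting partial pressure. With Δn_gas = 0 − 3 = -3, Q moves away from K toward the side with fewer gas moles, so the system shifts toward the side with more gas moles — to the left.
The net shift is to the left. L is a reactant, so its amount increases.

increases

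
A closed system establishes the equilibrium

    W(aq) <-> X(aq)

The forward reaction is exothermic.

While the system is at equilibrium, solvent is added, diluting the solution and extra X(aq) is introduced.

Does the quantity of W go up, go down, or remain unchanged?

Dilution scales every aqueous concentration by the same factor. Δn_aq = 1 − 1 = 0, so Q is unchanged — no shift.
Adding X (aq), a product, drives the reaction to the left.
The net shift is to the left. W is a reactant, so its amount increases.

increases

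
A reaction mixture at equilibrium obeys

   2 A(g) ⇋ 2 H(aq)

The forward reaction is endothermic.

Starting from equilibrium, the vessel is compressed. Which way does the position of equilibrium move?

right

Gas moles: reactants 2, products 0 (Δn_gas = -2). Compression shifts the system toward the side with fewer moles of gas — to the right.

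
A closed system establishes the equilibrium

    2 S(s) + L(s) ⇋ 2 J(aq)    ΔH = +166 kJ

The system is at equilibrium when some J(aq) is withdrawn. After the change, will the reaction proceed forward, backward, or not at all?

right

Removing J (aq), a product, drives the reaction to the right.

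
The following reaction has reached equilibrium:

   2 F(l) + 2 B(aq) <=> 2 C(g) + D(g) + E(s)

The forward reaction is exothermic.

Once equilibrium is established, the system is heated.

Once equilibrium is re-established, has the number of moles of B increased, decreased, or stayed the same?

The forward reaction is exothermic. Raising T favours the endothermic direction — shift to the left.
The net shift is to the left. B is a reactant, so its amount increases.

increases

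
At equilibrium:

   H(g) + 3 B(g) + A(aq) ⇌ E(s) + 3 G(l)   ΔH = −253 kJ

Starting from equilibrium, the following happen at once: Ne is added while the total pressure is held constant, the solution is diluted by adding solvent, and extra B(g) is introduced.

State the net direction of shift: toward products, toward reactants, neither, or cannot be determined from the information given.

cannot be determined

Adding inert gas at constant total pressure expands the volume and lowers every reacting partial pressure. With Δn_gas = 0 − 4 = -4, Q moves away from K toward the side with fewer gas moles, so the system shifts toward the side with more gas moles — to the left.
Dilution lowers every aqueous concentration by the same factor. Δn_aq = 0 − 1 = -1, so the system shifts toward the side with more dissolved moles — to the left.
Adding B (g), a reactant, drives the reaction to the right.
The individual effects push in opposite directions; without quantitative information the net direction cannot be determined.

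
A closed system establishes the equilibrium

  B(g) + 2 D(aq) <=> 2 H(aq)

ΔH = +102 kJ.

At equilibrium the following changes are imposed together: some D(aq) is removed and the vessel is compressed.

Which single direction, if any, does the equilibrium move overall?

cannot be determined

Removing D (aq), a reactant, drives the reaction to the left.
Gas moles: reactants 1, products 0 (Δn_gas = -1). Compression shifts the system toward the side with fewer moles of gas — to the right.
The individual effects push in opposite directions; without quantitative information the net direction cannot be determined.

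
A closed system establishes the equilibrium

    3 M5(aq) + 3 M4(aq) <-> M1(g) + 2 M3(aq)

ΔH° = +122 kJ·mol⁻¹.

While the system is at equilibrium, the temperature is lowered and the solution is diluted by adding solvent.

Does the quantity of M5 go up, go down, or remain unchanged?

The forward reaction is endothermic. Lowering T favours the exothermic direction — shift to the left.
Dilution lowers every aqueous concentration by the same factor. Δn_aq = 2 − 6 = -4, so the system shifts toward the side with more dissolved moles — to the left.
The net shift is to the left. M5 is a reactant, so its amount increases.

increases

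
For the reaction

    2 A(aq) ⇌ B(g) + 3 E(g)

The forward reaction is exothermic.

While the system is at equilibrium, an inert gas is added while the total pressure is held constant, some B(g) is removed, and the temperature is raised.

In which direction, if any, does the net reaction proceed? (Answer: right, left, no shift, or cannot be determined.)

cannot be determined

Adding inert gas at constant total pressure expands the volume and lowers every reacting partial pressure. With Δn_gas = 4 − 0 = +4, Q moves away from K toward the side with fewer gas moles, so the system shifts toward the side with more gas moles — to the right.
Removing B (g), a product, drives the reaction to the right.
The forward reaction is exothermic. Raising T favours the endothermic direction — shift to the left.
The individual effects push in opposite directions; without quantitative information the net direction cannot be determined.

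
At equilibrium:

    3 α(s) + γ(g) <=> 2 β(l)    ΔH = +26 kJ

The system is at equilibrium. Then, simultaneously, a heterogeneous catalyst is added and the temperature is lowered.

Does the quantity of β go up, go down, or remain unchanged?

decreases

A catalyst speeds both forward and reverse rates equally; it changes neither Q nor K — no shift from this change.
The forward reaction is endothermic. Lowering T favours the exothermic direction — shift to the left.
The net shift is to the left. β is a product, so its amount decreases.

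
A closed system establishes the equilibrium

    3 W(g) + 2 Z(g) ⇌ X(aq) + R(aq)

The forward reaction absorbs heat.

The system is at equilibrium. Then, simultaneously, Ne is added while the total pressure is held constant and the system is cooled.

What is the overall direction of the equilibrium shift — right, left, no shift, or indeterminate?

Adding inert gas at constant total pressure expands the volume and lowers every reacting partial pressure. With Δn_gas = 0 − 5 = -5, Q moves away from K toward the side with fewer gas moles, so the system shifts toward the side with more gas moles — to the left.
The forward reaction is endothermic. Lowering T favours the exothermic direction — shift to the left.
All effects act in the same direction — net shift to the left.

left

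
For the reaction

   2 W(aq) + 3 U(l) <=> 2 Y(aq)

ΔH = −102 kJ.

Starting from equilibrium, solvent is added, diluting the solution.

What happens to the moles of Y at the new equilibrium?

Dilution scales every aqueous concentration by the same factor. Δn_aq = 2 − 2 = 0, so Q is unchanged — no shift.
No net shift occurs, so the amount of Y is unchanged.

unchanged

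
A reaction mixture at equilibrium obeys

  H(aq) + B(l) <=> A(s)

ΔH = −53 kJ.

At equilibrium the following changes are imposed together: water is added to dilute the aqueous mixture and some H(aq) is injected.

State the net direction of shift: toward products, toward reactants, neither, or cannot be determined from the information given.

Dilution lowers every aqueous concentration by the same factor. Δn_aq = 0 − 1 = -1, so the system shifts toward the side with more dissolved moles — to the left.
Adding H (aq), a reactant, drives the reaction to the right.
The individual effects push in opposite directions; without quantitative information the net direction cannot be determined.

cannot be determined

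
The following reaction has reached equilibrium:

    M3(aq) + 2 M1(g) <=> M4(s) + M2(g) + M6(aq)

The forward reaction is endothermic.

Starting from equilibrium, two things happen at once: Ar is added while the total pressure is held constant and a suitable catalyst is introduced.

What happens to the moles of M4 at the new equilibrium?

decreases

Adding inert gas at constant total pressure expands the volume and lowers every reacting partial pressure. With Δn_gas = 1 − 2 = -1, Q moves away from K toward the side with fewer gas moles, so the system shifts toward the side with more gas moles — to the left.
A catalyst speeds both forward and reverse rates equally; it changes neither Q nor K — no shift from this change.
The net shift is to the left. M4 is a product, so its amount decreases.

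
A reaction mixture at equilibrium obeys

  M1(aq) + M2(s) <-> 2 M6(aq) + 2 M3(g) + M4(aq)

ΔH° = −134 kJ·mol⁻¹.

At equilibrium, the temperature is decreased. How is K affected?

K depends on temperature via the van 't Hoff relation. The forward reaction is exothermic, so lowering T increases K.

increases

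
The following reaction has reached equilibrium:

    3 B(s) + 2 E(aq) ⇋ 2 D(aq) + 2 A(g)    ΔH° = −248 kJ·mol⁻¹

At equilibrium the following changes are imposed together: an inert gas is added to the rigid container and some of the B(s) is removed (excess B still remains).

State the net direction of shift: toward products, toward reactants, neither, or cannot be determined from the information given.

no shift

At constant volume, adding an inert gas leaves every reacting species' partial pressure unchanged, so Q is unchanged — no shift from this change.
B is a pure solid; its activity is 1 regardless of amount, so Q is unaffected — no shift from this change.
None of the changes alters Q relative to K, so there is no net shift.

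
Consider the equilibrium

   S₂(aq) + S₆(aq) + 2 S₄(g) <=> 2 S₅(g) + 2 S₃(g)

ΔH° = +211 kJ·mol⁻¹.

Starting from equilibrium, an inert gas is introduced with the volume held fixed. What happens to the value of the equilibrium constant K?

unchanged

The equilibrium constant depends only on temperature. This perturbation changes neither the position of equilibrium nor K.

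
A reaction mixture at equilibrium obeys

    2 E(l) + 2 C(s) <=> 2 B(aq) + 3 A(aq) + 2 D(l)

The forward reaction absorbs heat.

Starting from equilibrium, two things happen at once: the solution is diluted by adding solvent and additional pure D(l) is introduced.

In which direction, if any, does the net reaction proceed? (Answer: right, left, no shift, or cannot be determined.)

Dilution lowers every aqueous concentration by the same factor. Δn_aq = 5 − 0 = +5, so the system shifts toward the side with more dissolved moles — to the right.
D is a pure liquid; its activity is 1 regardless of amount, so Q is unaffected — no shift from this change.
Only the nonzero effect(s) matter; the net shift is to the right.

right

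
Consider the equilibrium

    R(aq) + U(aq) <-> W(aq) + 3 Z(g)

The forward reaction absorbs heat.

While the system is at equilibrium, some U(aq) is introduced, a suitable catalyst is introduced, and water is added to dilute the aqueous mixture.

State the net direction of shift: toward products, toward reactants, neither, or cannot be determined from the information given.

cannot be determined

Adding U (aq), a reactant, drives the reaction to the right.
A catalyst speeds both forward and reverse rates equally; it changes neither Q nor K — no shift from this change.
Dilution lowers every aqueous concentration by the same factor. Δn_aq = 1 − 2 = -1, so the system shifts toward the side with more dissolved moles — to the left.
The individual effects push in opposite directions; without quantitative information the net direction cannot be determined.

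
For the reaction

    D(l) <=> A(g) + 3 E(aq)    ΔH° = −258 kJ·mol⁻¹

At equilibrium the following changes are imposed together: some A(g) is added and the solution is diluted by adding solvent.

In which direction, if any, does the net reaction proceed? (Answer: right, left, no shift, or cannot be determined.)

cannot be determined

Adding A (g), a product, drives the reaction to the left.
Dilution lowers every aqueous concentration by the same factor. Δn_aq = 3 − 0 = +3, so the system shifts toward the side with more dissolved moles — to the right.
The individual effects push in opposite directions; without quantitative information the net direction cannot be determined.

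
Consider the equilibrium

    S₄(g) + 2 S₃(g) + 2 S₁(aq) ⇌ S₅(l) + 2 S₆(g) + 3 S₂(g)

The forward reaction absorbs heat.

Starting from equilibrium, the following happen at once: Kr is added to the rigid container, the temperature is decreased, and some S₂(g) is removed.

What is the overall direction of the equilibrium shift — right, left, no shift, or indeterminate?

At constant volume, adding an inert gas leaves every reacting species' partial pressure unchanged, so Q is unchanged — no shift from this change.
The forward reaction is endothermic. Lowering T favours the exothermic direction — shift to the left.
Removing S₂ (g), a product, drives the reaction to the right.
The individual effects push in opposite directions; without quantitative information the net direction cannot be determined.

cannot be determined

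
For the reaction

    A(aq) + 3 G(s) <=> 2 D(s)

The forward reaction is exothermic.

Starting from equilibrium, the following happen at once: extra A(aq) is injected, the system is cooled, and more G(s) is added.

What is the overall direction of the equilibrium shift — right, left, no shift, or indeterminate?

Adding A (aq), a reactant, drives the reaction to the right.
The forward reaction is exothermic. Lowering T favours the exothermic direction — shift to the right.
G is a pure solid; its activity is 1 regardless of amount, so Q is unaffected — no shift from this change.
Only the nonzero effect(s) matter; the net shift is to the right.

right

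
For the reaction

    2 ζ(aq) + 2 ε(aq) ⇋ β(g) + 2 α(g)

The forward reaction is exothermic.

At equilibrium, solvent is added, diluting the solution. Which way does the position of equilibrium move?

Dilution lowers every aqueous concentration by the same factor. Δn_aq = 0 − 4 = -4, so the system shifts toward the side with more dissolved moles — to the left.

left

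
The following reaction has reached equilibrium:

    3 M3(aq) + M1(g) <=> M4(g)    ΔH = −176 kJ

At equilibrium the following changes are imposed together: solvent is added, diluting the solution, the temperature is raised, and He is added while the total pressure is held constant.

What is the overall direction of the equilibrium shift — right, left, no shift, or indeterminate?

left

Dilution lowers every aqueous concentration by the same factor. Δn_aq = 0 − 3 = -3, so the system shifts toward the side with more dissolved moles — to the left.
The forward reaction is exothermic. Raising T favours the endothermic direction — shift to the left.
Adding inert gas at constant total pressure expands the volume, scaling every reacting partial pressure by the same factor. Δn_gas = 1 − 1 = 0, so Q is unchanged — no shift.
Only the nonzero effect(s) matter; the net shift is to the left.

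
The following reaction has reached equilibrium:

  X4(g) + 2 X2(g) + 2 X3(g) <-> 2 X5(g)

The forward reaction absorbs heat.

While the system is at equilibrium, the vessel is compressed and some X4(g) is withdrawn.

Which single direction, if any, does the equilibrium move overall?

cannot be determined

Gas moles: reactants 5, products 2 (Δn_gas = -3). Compression shifts the system toward the side with fewer moles of gas — to the right.
Removing X4 (g), a reactant, drives the reaction to the left.
The individual effects push in opposite directions; without quantitative information the net direction cannot be determined.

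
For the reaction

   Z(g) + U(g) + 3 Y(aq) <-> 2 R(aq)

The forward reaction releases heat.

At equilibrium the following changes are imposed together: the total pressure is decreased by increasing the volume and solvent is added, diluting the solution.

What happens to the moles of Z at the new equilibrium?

increases

Gas moles: reactants 2, products 0 (Δn_gas = -2). Expansion shifts the system toward the side with more moles of gas — to the left.
Dilution lowers every aqueous concentration by the same factor. Δn_aq = 2 − 3 = -1, so the system shifts toward the side with more dissolved moles — to the left.
The net shift is to the left. Z is a reactant, so its amount increases.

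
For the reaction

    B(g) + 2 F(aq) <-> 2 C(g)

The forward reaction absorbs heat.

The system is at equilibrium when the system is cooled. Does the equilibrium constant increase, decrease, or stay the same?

K depends on temperature via the van 't Hoff relation. The forward reaction is endothermic, so lowering T decreases K.

decreases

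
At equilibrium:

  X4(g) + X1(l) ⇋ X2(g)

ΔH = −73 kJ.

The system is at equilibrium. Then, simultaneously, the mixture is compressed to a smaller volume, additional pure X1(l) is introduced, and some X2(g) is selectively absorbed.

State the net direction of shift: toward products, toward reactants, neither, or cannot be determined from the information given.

right

Gas moles: reactants 1, products 1. Δn_gas = 0, so a volume change leaves Q equal to K — no shift from this change.
X1 is a pure liquid; its activity is 1 regardless of amount, so Q is unaffected — no shift from this change.
Removing X2 (g), a product, drives the reaction to the right.
Only the nonzero effect(s) matter; the net shift is to the right.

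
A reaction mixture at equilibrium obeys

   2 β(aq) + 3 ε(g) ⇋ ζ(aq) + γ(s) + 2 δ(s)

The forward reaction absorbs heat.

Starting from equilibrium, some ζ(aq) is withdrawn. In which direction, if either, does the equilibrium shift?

right

Removing ζ (aq), a product, drives the reaction to the right.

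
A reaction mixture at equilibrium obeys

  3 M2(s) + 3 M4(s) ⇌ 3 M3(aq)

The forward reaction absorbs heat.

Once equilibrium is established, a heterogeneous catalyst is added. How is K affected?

unchanged

The equilibrium constant depends only on temperature. This perturbation changes neither the position of equilibrium nor K.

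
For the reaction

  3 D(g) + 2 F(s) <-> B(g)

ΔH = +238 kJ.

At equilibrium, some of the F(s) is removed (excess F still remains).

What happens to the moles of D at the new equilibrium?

unchanged

F is a pure solid; its activity is 1 regardless of amount, so Q is unaffected — no shift from this change.
No net shift occurs, so the amount of D is unchanged.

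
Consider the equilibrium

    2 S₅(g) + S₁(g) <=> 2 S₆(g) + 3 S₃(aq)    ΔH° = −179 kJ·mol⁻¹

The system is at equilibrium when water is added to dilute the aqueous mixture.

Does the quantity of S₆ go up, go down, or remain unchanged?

increases

Dilution lowers every aqueous concentration by the same factor. Δn_aq = 3 − 0 = +3, so the system shifts toward the side with more dissolved moles — to the right.
The net shift is to the right. S₆ is a product, so its amount increases.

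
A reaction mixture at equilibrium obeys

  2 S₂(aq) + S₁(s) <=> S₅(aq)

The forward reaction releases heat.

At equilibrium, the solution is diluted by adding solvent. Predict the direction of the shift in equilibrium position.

left

Dilution lowers every aqueous concentration by the same factor. Δn_aq = 1 − 2 = -1, so the system shifts toward the side with more dissolved moles — to the left.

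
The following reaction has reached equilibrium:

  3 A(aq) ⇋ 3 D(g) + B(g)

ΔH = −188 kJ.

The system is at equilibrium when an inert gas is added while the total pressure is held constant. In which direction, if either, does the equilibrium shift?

right

Adding inert gas at constant total pressure expands the volume and lowers every reacting partial pressure. With Δn_gas = 4 − 0 = +4, Q moves away from K toward the side with fewer gas moles, so the system shifts toward the side with more gas moles — to the right.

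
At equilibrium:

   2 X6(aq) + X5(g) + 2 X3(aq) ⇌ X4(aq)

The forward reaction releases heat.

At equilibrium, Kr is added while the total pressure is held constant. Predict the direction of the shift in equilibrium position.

left

Adding inert gas at constant total pressure expands the volume and lowers every reacting partial pressure. With Δn_gas = 0 − 1 = -1, Q moves away from K toward the side with fewer gas moles, so the system shifts toward the side with more gas moles — to the left.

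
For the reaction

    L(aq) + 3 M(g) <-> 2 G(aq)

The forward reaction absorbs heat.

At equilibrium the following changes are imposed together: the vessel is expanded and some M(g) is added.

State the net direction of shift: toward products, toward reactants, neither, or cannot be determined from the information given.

cannot be determined

Gas moles: reactants 3, products 0 (Δn_gas = -3). Expansion shifts the system toward the side with more moles of gas — to the left.
Adding M (g), a reactant, drives the reaction to the right.
The individual effects push in opposite directions; without quantitative information the net direction cannot be determined.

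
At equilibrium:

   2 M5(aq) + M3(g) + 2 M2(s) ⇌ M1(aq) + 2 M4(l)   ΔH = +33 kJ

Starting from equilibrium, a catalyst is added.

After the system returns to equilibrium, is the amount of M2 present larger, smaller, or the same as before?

A catalyst speeds both forward and reverse rates equally; it changes neither Q nor K — no shift from this change.
No net shift occurs, so the amount of M2 is unchanged.

unchanged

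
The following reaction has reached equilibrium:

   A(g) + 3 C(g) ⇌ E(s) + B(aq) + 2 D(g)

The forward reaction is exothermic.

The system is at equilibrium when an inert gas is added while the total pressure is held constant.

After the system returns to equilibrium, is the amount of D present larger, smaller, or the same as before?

decreases

Adding inert gas at constant total pressure expands the volume and lowers every reacting partial pressure. With Δn_gas = 2 − 4 = -2, Q moves away from K toward the side with fewer gas moles, so the system shifts toward the side with more gas moles — to the left.
The net shift is to the left. D is a product, so its amount decreases.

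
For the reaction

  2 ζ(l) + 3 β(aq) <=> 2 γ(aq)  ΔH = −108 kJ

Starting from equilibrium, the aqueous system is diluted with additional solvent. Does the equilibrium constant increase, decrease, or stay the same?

The equilibrium constant depends only on temperature. This perturbation may move the position of equilibrium, but since T is unchanged, K itself is unchanged.

unchanged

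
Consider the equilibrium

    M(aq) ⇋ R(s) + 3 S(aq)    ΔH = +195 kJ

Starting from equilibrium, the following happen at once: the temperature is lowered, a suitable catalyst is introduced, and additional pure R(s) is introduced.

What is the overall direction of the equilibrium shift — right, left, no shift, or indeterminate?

left

The forward reaction is endothermic. Lowering T favours the exothermic direction — shift to the left.
A catalyst speeds both forward and reverse rates equally; it changes neither Q nor K — no shift from this change.
R is a pure solid; its activity is 1 regardless of amount, so Q is unaffected — no shift from this change.
Only the nonzero effect(s) matter; the net shift is to the left.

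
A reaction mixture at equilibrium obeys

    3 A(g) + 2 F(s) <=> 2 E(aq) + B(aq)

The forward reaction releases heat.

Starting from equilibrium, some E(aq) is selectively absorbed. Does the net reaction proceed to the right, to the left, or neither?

Removing E (aq), a product, drives the reaction to the right.

right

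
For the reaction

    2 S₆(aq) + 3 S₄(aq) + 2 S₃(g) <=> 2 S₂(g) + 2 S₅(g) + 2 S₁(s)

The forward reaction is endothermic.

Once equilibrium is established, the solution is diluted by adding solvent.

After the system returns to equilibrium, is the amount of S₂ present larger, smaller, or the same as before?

Dilution lowers every aqueous concentration by the same factor. Δn_aq = 0 − 5 = -5, so the system shifts toward the side with more dissolved moles — to the left.
The net shift is to the left. S₂ is a product, so its amount decreases.

decreases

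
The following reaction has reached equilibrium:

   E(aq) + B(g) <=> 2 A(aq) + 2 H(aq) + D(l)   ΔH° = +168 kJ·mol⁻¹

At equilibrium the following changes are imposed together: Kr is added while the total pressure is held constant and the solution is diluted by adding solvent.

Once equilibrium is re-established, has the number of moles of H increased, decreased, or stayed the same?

cannot be determined

Adding inert gas at constant total pressure expands the volume and lowers every reacting partial pressure. With Δn_gas = 0 − 1 = -1, Q moves away from K toward the side with fewer gas moles, so the system shifts toward the side with more gas moles — to the left.
Dilution lowers every aqueous concentration by the same factor. Δn_aq = 4 − 1 = +3, so the system shifts toward the side with more dissolved moles — to the right.
The two effects oppose each other, so the net shift — and hence the change in H — cannot be determined from the given information.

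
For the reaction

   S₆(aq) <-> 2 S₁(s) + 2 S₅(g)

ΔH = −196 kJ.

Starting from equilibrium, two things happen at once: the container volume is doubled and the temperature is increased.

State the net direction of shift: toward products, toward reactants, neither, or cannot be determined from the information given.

cannot be determined

Gas moles: reactants 0, products 2 (Δn_gas = +2). Expansion shifts the system toward the side with more moles of gas — to the right.
The forward reaction is exothermic. Raising T favours the endothermic direction — shift to the left.
The individual effects push in opposite directions; without quantitative information the net direction cannot be determined.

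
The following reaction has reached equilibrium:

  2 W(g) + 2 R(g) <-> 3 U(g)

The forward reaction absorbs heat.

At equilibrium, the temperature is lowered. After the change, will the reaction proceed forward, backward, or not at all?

The forward reaction is endothermic. Lowering T favours the exothermic direction — shift to the left.

left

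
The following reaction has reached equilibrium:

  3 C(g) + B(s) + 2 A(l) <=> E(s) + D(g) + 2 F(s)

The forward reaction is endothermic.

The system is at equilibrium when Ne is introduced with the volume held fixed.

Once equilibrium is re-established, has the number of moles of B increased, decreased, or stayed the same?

At constant volume, adding an inert gas leaves every reacting species' partial pressure unchanged, so Q is unchanged — no shift from this change.
No net shift occurs, so the amount of B is unchanged.

unchanged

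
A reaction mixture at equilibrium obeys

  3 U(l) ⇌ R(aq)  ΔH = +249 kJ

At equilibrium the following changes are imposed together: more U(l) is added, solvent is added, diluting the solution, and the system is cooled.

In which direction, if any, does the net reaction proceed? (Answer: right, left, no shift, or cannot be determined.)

cannot be determined

U is a pure liquid; its activity is 1 regardless of amount, so Q is unaffected — no shift from this change.
Dilution lowers every aqueous concentration by the same factor. Δn_aq = 1 − 0 = +1, so the system shifts toward the side with more dissolved moles — to the right.
The forward reaction is endothermic. Lowering T favours the exothermic direction — shift to the left.
The individual effects push in opposite directions; without quantitative information the net direction cannot be determined.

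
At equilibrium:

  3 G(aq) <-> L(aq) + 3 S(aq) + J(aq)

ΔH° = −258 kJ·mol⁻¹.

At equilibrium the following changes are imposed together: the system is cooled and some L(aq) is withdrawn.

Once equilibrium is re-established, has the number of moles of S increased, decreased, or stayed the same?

increases

The forward reaction is exothermic. Lowering T favours the exothermic direction — shift to the right.
Removing L (aq), a product, drives the reaction to the right.
The net shift is to the right. S is a product, so its amount increases.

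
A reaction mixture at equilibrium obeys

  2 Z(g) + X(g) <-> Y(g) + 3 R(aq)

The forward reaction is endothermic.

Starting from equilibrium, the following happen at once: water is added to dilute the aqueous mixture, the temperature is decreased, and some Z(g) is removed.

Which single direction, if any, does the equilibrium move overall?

Dilution lowers every aqueous concentration by the same factor. Δn_aq = 3 − 0 = +3, so the system shifts toward the side with more dissolved moles — to the right.
The forward reaction is endothermic. Lowering T favours the exothermic direction — shift to the left.
Removing Z (g), a reactant, drives the reaction to the left.
The individual effects push in opposite directions; without quantitative information the net direction cannot be determined.

cannot be determined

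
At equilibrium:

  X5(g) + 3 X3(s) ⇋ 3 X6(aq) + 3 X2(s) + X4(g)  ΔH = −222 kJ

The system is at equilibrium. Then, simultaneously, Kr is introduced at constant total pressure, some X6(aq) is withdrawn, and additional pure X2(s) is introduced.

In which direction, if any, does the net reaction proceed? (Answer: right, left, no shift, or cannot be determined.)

Adding inert gas at constant total pressure expands the volume, scaling every reacting partial pressure by the same factor. Δn_gas = 1 − 1 = 0, so Q is unchanged — no shift.
Removing X6 (aq), a product, drives the reaction to the right.
X2 is a pure solid; its activity is 1 regardless of amount, so Q is unaffected — no shift from this change.
Only the nonzero effect(s) matter; the net shift is to the right.

right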